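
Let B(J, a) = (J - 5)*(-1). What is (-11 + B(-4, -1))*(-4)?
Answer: 8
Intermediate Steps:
B(J, a) = 5 - J (B(J, a) = (-5 + J)*(-1) = 5 - J)
(-11 + B(-4, -1))*(-4) = (-11 + (5 - 1*(-4)))*(-4) = (-11 + (5 + 4))*(-4) = (-11 + 9)*(-4) = -2*(-4) = 8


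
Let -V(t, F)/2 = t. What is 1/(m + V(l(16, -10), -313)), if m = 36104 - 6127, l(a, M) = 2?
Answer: 1/29973 ≈ 3.3363e-5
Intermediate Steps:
V(t, F) = -2*t
m = 29977
1/(m + V(l(16, -10), -313)) = 1/(29977 - 2*2) = 1/(29977 - 4) = 1/29973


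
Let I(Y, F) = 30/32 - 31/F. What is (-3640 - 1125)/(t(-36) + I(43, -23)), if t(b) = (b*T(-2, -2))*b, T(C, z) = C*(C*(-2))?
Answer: 1753520/3814583 ≈ 0.45969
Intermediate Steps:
I(Y, F) = 15/16 - 31/F (I(Y, F) = 30*(1/32) - 31/F = 15/16 - 31/F)
T(C, z) = -2*C**2 (T(C, z) = C*(-2*C) = -2*C**2)
t(b) = -8*b**2 (t(b) = (b*(-2*(-2)**2))*b = (b*(-2*4))*b = (b*(-8))*b = (-8*b)*b = -8*b**2)
(-3640 - 1125)/(t(-36) + I(43, -23)) = (-3640 - 1125)/(-8*(-36)**2 + (15/16 - 31/(-23))) = -4765/(-8*1296 + (15/16 - 31*(-1/23))) = -4765/(-10368 + (15/16 + 31/23)) = -4765/(-10368 + 841/368) = -4765/(-3814583/368) = -4765*(-368/3814583) = 1753520/3814583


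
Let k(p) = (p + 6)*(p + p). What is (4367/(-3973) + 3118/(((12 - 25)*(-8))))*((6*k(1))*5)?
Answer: 626516415/51649 ≈ 12130.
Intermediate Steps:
k(p) = 2*p*(6 + p) (k(p) = (6 + p)*(2*p) = 2*p*(6 + p))
(4367/(-3973) + 3118/(((12 - 25)*(-8))))*((6*k(1))*5) = (4367/(-3973) + 3118/(((12 - 25)*(-8))))*((6*(2*1*(6 + 1)))*5) = (4367*(-1/3973) + 3118/((-13*(-8))))*((6*(2*1*7))*5) = (-4367/3973 + 3118/104)*((6*14)*5) = (-4367/3973 + 3118*(1/104))*(84*5) = (-4367/3973 + 1559/52)*420 = (5966823/206596)*420 = 626516415/51649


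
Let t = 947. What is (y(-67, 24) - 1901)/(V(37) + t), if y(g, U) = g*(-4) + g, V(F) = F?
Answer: -425/246 ≈ -1.7276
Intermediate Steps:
y(g, U) = -3*g (y(g, U) = -4*g + g = -3*g)
(y(-67, 24) - 1901)/(V(37) + t) = (-3*(-67) - 1901)/(37 + 947) = (201 - 1901)/984 = -1700*1/984 = -425/246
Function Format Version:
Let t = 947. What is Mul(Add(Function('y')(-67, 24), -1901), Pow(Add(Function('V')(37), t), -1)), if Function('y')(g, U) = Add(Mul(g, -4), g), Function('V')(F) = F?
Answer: Rational(-425, 246) ≈ -1.7276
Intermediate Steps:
Function('y')(g, U) = Mul(-3, g) (Function('y')(g, U) = Add(Mul(-4, g), g) = Mul(-3, g))
Mul(Add(Function('y')(-67, 24), -1901), Pow(Add(Function('V')(37), t), -1)) = Mul(Add(Mul(-3, -67), -1901), Pow(Add(37, 947), -1)) = Mul(Add(201, -1901), Pow(984, -1)) = Mul(-1700, Rational(1, 984)) = Rational(-425, 246)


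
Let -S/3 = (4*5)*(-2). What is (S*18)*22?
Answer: 47520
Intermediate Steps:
S = 120 (S = -3*4*5*(-2) = -60*(-2) = -3*(-40) = 120)
(S*18)*22 = (120*18)*22 = 2160*22 = 47520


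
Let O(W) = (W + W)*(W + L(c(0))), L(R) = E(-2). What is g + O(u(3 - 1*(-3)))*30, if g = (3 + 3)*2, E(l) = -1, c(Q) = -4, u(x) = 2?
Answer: 132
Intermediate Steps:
L(R) = -1
g = 12 (g = 6*2 = 12)
O(W) = 2*W*(-1 + W) (O(W) = (W + W)*(W - 1) = (2*W)*(-1 + W) = 2*W*(-1 + W))
g + O(u(3 - 1*(-3)))*30 = 12 + (2*2*(-1 + 2))*30 = 12 + (2*2*1)*30 = 12 + 4*30 = 12 + 120 = 132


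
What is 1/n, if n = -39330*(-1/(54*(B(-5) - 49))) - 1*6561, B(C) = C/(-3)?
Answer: -142/933847 ≈ -0.00015206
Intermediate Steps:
B(C) = -C/3 (B(C) = C*(-⅓) = -C/3)
n = -933847/142 (n = -39330*(-1/(54*(-⅓*(-5) - 49))) - 1*6561 = -39330*(-1/(54*(5/3 - 49))) - 6561 = -39330/((-54*(-142/3))) - 6561 = -39330/2556 - 6561 = -39330*1/2556 - 6561 = -2185/142 - 6561 = -933847/142 ≈ -6576.4)
1/n = 1/(-933847/142) = -142/933847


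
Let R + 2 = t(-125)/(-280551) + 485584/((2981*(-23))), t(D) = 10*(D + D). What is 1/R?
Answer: -1748674383/15866409610 ≈ -0.11021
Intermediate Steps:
t(D) = 20*D (t(D) = 10*(2*D) = 20*D)
R = -15866409610/1748674383 (R = -2 + ((20*(-125))/(-280551) + 485584/((2981*(-23)))) = -2 + (-2500*(-1/280551) + 485584/(-68563)) = -2 + (2500/280551 + 485584*(-1/68563)) = -2 + (2500/280551 - 44144/6233) = -2 - 12369060844/1748674383 = -15866409610/1748674383 ≈ -9.0734)
1/R = 1/(-15866409610/1748674383) = -1748674383/15866409610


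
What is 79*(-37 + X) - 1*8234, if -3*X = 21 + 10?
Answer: -35920/3 ≈ -11973.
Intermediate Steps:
X = -31/3 (X = -(21 + 10)/3 = -1/3*31 = -31/3 ≈ -10.333)
79*(-37 + X) - 1*8234 = 79*(-37 - 31/3) - 1*8234 = 79*(-142/3) - 8234 = -11218/3 - 8234 = -35920/3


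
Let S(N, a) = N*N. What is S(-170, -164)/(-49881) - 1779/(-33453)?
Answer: -97561489/185407677 ≈ -0.52620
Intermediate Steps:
S(N, a) = N²
S(-170, -164)/(-49881) - 1779/(-33453) = (-170)²/(-49881) - 1779/(-33453) = 28900*(-1/49881) - 1779*(-1/33453) = -28900/49881 + 593/11151 = -97561489/185407677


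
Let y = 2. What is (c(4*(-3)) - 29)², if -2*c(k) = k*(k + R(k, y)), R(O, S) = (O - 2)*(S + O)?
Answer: 546121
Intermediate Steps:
R(O, S) = (-2 + O)*(O + S)
c(k) = -k*(-4 + k + k²)/2 (c(k) = -k*(k + (k² - 2*k - 2*2 + k*2))/2 = -k*(k + (k² - 2*k - 4 + 2*k))/2 = -k*(k + (-4 + k²))/2 = -k*(-4 + k + k²)/2)
(c(4*(-3)) - 29)² = ((4*(-3))*(4 - 4*(-3) - (4*(-3))²)/2 - 29)² = ((½)*(-12)*(4 - 1*(-12) - 1*(-12)²) - 29)² = ((½)*(-12)*(4 + 12 - 1*144) - 29)² = ((½)*(-12)*(4 + 12 - 144) - 29)² = ((½)*(-12)*(-128) - 29)² = (768 - 29)² = 739² = 546121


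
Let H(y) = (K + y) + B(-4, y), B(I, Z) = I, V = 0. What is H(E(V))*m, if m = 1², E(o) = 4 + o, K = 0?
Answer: 0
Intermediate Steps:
H(y) = -4 + y (H(y) = (0 + y) - 4 = y - 4 = -4 + y)
m = 1
H(E(V))*m = (-4 + (4 + 0))*1 = (-4 + 4)*1 = 0*1 = 0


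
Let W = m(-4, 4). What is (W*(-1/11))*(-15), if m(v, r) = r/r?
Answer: 15/11 ≈ 1.3636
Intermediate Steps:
m(v, r) = 1
W = 1
(W*(-1/11))*(-15) = (1*(-1/11))*(-15) = -1/11*(-15) = 15/11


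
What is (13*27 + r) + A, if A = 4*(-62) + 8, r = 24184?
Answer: 24295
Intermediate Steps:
A = -240 (A = -248 + 8 = -240)
(13*27 + r) + A = (13*27 + 24184) - 240 = (351 + 24184) - 240 = 24535 - 240 = 24295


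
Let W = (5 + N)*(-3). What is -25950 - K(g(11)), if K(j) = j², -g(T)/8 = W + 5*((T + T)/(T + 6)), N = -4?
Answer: -7722334/289 ≈ -26721.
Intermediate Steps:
W = -3 (W = (5 - 4)*(-3) = 1*(-3) = -3)
g(T) = 24 - 80*T/(6 + T) (g(T) = -8*(-3 + 5*((T + T)/(T + 6))) = -8*(-3 + 5*((2*T)/(6 + T))) = -8*(-3 + 5*(2*T/(6 + T))) = -8*(-3 + 10*T/(6 + T)) = 24 - 80*T/(6 + T))
-25950 - K(g(11)) = -25950 - (8*(18 - 7*11)/(6 + 11))² = -25950 - (8*(18 - 77)/17)² = -25950 - (8*(1/17)*(-59))² = -25950 - (-472/17)² = -25950 - 1*222784/289 = -25950 - 222784/289 = -7722334/289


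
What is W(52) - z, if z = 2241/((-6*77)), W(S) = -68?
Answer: -9725/154 ≈ -63.149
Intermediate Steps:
z = -747/154 (z = 2241/(-462) = 2241*(-1/462) = -747/154 ≈ -4.8506)
W(52) - z = -68 - 1*(-747/154) = -68 + 747/154 = -9725/154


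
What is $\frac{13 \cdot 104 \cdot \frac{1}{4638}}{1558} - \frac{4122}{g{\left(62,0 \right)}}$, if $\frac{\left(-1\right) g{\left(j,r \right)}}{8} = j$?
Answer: $\frac{3723282385}{448012248} \approx 8.3107$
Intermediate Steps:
$g{\left(j,r \right)} = - 8 j$
$\frac{13 \cdot 104 \cdot \frac{1}{4638}}{1558} - \frac{4122}{g{\left(62,0 \right)}} = \frac{13 \cdot 104 \cdot \frac{1}{4638}}{1558} - \frac{4122}{\left(-8\right) 62} = 1352 \cdot \frac{1}{4638} \cdot \frac{1}{1558} - \frac{4122}{-496} = \frac{676}{2319} \cdot \frac{1}{1558} - - \frac{2061}{248} = \frac{338}{1806501} + \frac{2061}{248} = \frac{3723282385}{448012248}$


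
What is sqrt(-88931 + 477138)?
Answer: sqrt(388207) ≈ 623.06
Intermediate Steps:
sqrt(-88931 + 477138) = sqrt(388207)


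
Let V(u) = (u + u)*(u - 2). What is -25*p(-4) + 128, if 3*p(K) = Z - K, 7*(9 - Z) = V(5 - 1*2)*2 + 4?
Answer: 271/7 ≈ 38.714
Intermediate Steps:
V(u) = 2*u*(-2 + u) (V(u) = (2*u)*(-2 + u) = 2*u*(-2 + u))
Z = 47/7 (Z = 9 - ((2*(5 - 1*2)*(-2 + (5 - 1*2)))*2 + 4)/7 = 9 - ((2*(5 - 2)*(-2 + (5 - 2)))*2 + 4)/7 = 9 - ((2*3*(-2 + 3))*2 + 4)/7 = 9 - ((2*3*1)*2 + 4)/7 = 9 - (6*2 + 4)/7 = 9 - (12 + 4)/7 = 9 - ⅐*16 = 9 - 16/7 = 47/7 ≈ 6.7143)
p(K) = 47/21 - K/3 (p(K) = (47/7 - K)/3 = 47/21 - K/3)
-25*p(-4) + 128 = -25*(47/21 - ⅓*(-4)) + 128 = -25*(47/21 + 4/3) + 128 = -25*25/7 + 128 = -625/7 + 128 = 271/7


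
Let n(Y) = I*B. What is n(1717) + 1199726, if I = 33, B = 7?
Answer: 1199957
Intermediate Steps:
n(Y) = 231 (n(Y) = 33*7 = 231)
n(1717) + 1199726 = 231 + 1199726 = 1199957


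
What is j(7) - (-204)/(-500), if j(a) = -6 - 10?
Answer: -2051/125 ≈ -16.408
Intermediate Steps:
j(a) = -16
j(7) - (-204)/(-500) = -16 - (-204)/(-500) = -16 - (-204)*(-1)/500 = -16 - 1*51/125 = -16 - 51/125 = -2051/125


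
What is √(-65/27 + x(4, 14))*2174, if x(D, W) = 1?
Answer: 2174*I*√114/9 ≈ 2579.1*I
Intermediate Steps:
√(-65/27 + x(4, 14))*2174 = √(-65/27 + 1)*2174 = √(-38/27)*2174 = (I*√114/9)*2174 = 2174*I*√114/9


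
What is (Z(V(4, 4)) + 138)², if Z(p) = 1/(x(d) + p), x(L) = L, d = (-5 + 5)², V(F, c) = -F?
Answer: 303601/16 ≈ 18975.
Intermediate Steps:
d = 0 (d = 0² = 0)
Z(p) = 1/p (Z(p) = 1/(0 + p) = 1/p)
(Z(V(4, 4)) + 138)² = (1/(-1*4) + 138)² = (1/(-4) + 138)² = (-¼ + 138)² = (551/4)² = 303601/16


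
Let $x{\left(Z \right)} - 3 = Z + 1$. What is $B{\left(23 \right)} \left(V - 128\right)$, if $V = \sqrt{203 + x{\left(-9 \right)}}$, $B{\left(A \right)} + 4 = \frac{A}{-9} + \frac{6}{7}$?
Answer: $\frac{45952}{63} - \frac{359 \sqrt{22}}{21} \approx 649.21$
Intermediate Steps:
$x{\left(Z \right)} = 4 + Z$ ($x{\left(Z \right)} = 3 + \left(Z + 1\right) = 3 + \left(1 + Z\right) = 4 + Z$)
$B{\left(A \right)} = - \frac{22}{7} - \frac{A}{9}$ ($B{\left(A \right)} = -4 + \left(\frac{A}{-9} + \frac{6}{7}\right) = -4 + \left(A \left(- \frac{1}{9}\right) + 6 \cdot \frac{1}{7}\right) = -4 - \left(- \frac{6}{7} + \frac{A}{9}\right) = - \frac{22}{7} - \frac{A}{9}$)
$V = 3 \sqrt{22}$ ($V = \sqrt{203 + \left(4 - 9\right)} = \sqrt{203 - 5} = \sqrt{198} = 3 \sqrt{22} \approx 14.071$)
$B{\left(23 \right)} \left(V - 128\right) = \left(- \frac{22}{7} - \frac{23}{9}\right) \left(3 \sqrt{22} - 128\right) = - \frac{359 \left(-128 + 3 \sqrt{22}\right)}{63} = \frac{45952}{63} - \frac{359 \sqrt{22}}{21}$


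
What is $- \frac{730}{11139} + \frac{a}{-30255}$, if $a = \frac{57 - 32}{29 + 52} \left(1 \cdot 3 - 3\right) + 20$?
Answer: $- \frac{495754}{7489121} \approx -0.066197$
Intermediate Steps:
$a = 20$ ($a = \frac{25}{81} \left(3 - 3\right) + 20 = 25 \cdot \frac{1}{81} \cdot 0 + 20 = \frac{25}{81} \cdot 0 + 20 = 0 + 20 = 20$)
$- \frac{730}{11139} + \frac{a}{-30255} = - \frac{730}{11139} + \frac{20}{-30255} = \left(-730\right) \frac{1}{11139} + 20 \left(- \frac{1}{30255}\right) = - \frac{730}{11139} - \frac{4}{6051} = - \frac{495754}{7489121}$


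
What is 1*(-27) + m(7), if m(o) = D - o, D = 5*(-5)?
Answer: -59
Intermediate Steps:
D = -25
m(o) = -25 - o
1*(-27) + m(7) = 1*(-27) + (-25 - 1*7) = -27 + (-25 - 7) = -27 - 32 = -59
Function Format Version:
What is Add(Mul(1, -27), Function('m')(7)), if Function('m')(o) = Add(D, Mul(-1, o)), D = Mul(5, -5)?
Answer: -59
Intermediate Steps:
D = -25
Function('m')(o) = Add(-25, Mul(-1, o))
Add(Mul(1, -27), Function('m')(7)) = Add(Mul(1, -27), Add(-25, Mul(-1, 7))) = Add(-27, Add(-25, -7)) = Add(-27, -32) = -59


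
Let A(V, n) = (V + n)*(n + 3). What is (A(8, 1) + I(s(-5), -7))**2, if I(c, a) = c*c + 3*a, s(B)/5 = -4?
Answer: 172225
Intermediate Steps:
s(B) = -20 (s(B) = 5*(-4) = -20)
A(V, n) = (3 + n)*(V + n) (A(V, n) = (V + n)*(3 + n) = (3 + n)*(V + n))
I(c, a) = c**2 + 3*a
(A(8, 1) + I(s(-5), -7))**2 = ((1**2 + 3*8 + 3*1 + 8*1) + ((-20)**2 + 3*(-7)))**2 = ((1 + 24 + 3 + 8) + (400 - 21))**2 = (36 + 379)**2 = 415**2 = 172225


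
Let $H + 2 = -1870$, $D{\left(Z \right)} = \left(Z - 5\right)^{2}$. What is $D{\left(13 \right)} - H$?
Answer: $1936$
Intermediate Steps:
$D{\left(Z \right)} = \left(-5 + Z\right)^{2}$
$H = -1872$ ($H = -2 - 1870 = -1872$)
$D{\left(13 \right)} - H = \left(-5 + 13\right)^{2} - -1872 = 8^{2} + 1872 = 64 + 1872 = 1936$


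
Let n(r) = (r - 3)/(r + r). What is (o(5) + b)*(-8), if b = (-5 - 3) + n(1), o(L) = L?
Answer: 32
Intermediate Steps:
n(r) = (-3 + r)/(2*r) (n(r) = (-3 + r)/((2*r)) = (-3 + r)*(1/(2*r)) = (-3 + r)/(2*r))
b = -9 (b = (-5 - 3) + (½)*(-3 + 1)/1 = -8 + (½)*1*(-2) = -8 - 1 = -9)
(o(5) + b)*(-8) = (5 - 9)*(-8) = -4*(-8) = 32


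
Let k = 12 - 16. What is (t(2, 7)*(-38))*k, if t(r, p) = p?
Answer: 1064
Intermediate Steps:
k = -4
(t(2, 7)*(-38))*k = (7*(-38))*(-4) = -266*(-4) = 1064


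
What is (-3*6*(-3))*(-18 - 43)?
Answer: -3294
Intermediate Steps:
(-3*6*(-3))*(-18 - 43) = -18*(-3)*(-61) = 54*(-61) = -3294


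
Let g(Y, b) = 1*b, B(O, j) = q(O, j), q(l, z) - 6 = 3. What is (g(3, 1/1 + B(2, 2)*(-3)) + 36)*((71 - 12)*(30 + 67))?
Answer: 57230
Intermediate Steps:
q(l, z) = 9 (q(l, z) = 6 + 3 = 9)
B(O, j) = 9
g(Y, b) = b
(g(3, 1/1 + B(2, 2)*(-3)) + 36)*((71 - 12)*(30 + 67)) = ((1/1 + 9*(-3)) + 36)*((71 - 12)*(30 + 67)) = ((1 - 27) + 36)*(59*97) = (-26 + 36)*5723 = 10*5723 = 57230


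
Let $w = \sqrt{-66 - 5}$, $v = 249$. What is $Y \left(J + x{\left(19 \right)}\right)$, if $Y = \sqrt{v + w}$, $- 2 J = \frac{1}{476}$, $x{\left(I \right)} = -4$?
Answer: $- \frac{3809 \sqrt{249 + i \sqrt{71}}}{952} \approx -63.145 - 1.0681 i$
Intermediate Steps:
$J = - \frac{1}{952}$ ($J = - \frac{1}{2 \cdot 476} = \left(- \frac{1}{2}\right) \frac{1}{476} = - \frac{1}{952} \approx -0.0010504$)
$w = i \sqrt{71}$ ($w = \sqrt{-71} = i \sqrt{71} \approx 8.4261 i$)
$Y = \sqrt{249 + i \sqrt{71}} \approx 15.782 + 0.26695 i$
$Y \left(J + x{\left(19 \right)}\right) = \sqrt{249 + i \sqrt{71}} \left(- \frac{1}{952} - 4\right) = \sqrt{249 + i \sqrt{71}} \left(- \frac{3809}{952}\right) = - \frac{3809 \sqrt{249 + i \sqrt{71}}}{952}$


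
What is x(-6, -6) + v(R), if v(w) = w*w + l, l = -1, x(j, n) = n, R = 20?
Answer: 393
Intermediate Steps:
v(w) = -1 + w**2 (v(w) = w*w - 1 = w**2 - 1 = -1 + w**2)
x(-6, -6) + v(R) = -6 + (-1 + 20**2) = -6 + (-1 + 400) = -6 + 399 = 393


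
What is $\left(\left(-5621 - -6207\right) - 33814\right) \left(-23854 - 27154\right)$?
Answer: $1694893824$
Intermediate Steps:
$\left(\left(-5621 - -6207\right) - 33814\right) \left(-23854 - 27154\right) = \left(\left(-5621 + 6207\right) - 33814\right) \left(-51008\right) = \left(586 - 33814\right) \left(-51008\right) = \left(-33228\right) \left(-51008\right) = 1694893824$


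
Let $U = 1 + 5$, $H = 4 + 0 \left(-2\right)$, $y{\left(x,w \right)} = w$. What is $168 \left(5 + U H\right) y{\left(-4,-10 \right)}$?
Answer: $-48720$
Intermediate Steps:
$H = 4$ ($H = 4 + 0 = 4$)
$U = 6$
$168 \left(5 + U H\right) y{\left(-4,-10 \right)} = 168 \left(5 + 6 \cdot 4\right) \left(-10\right) = 168 \left(5 + 24\right) \left(-10\right) = 168 \cdot 29 \left(-10\right) = 4872 \left(-10\right) = -48720$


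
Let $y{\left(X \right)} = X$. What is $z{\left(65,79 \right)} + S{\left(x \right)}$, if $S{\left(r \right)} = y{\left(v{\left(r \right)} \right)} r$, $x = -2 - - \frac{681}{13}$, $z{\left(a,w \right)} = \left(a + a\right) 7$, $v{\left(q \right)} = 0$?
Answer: $910$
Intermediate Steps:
$z{\left(a,w \right)} = 14 a$ ($z{\left(a,w \right)} = 2 a 7 = 14 a$)
$x = \frac{655}{13}$ ($x = -2 + \left(\left(\left(-2\right) \frac{1}{2} - \frac{8}{13}\right) + 54\right) = -2 + \left(\left(-1 - \frac{8}{13}\right) + 54\right) = -2 + \left(- \frac{21}{13} + 54\right) = -2 + \frac{681}{13} = \frac{655}{13} \approx 50.385$)
$S{\left(r \right)} = 0$ ($S{\left(r \right)} = 0 r = 0$)
$z{\left(65,79 \right)} + S{\left(x \right)} = 14 \cdot 65 + 0 = 910 + 0 = 910$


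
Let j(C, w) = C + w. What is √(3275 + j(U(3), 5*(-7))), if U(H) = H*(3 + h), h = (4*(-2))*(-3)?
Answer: 9*√41 ≈ 57.628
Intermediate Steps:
h = 24 (h = -8*(-3) = 24)
U(H) = 27*H (U(H) = H*(3 + 24) = H*27 = 27*H)
√(3275 + j(U(3), 5*(-7))) = √(3275 + (27*3 + 5*(-7))) = √(3275 + (81 - 35)) = √(3275 + 46) = √3321 = 9*√41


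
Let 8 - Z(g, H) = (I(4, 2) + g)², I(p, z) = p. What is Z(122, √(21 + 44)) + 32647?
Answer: 16779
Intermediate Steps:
Z(g, H) = 8 - (4 + g)²
Z(122, √(21 + 44)) + 32647 = (8 - (4 + 122)²) + 32647 = (8 - 1*126²) + 32647 = (8 - 1*15876) + 32647 = (8 - 15876) + 32647 = -15868 + 32647 = 16779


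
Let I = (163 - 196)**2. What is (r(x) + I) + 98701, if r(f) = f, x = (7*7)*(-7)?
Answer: 99447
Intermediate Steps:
I = 1089 (I = (-33)**2 = 1089)
x = -343 (x = 49*(-7) = -343)
(r(x) + I) + 98701 = (-343 + 1089) + 98701 = 746 + 98701 = 99447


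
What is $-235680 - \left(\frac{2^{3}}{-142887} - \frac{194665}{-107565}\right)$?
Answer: $- \frac{80496546799283}{341547559} \approx -2.3568 \cdot 10^{5}$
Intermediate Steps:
$-235680 - \left(\frac{2^{3}}{-142887} - \frac{194665}{-107565}\right) = -235680 - \left(8 \left(- \frac{1}{142887}\right) - - \frac{38933}{21513}\right) = -235680 - \left(- \frac{8}{142887} + \frac{38933}{21513}\right) = -235680 - \frac{618094163}{341547559} = - \frac{80496546799283}{341547559}$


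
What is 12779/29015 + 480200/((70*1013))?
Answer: 211988027/29392195 ≈ 7.2124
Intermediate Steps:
12779/29015 + 480200/((70*1013)) = 12779*(1/29015) + 480200/70910 = 12779/29015 + 480200*(1/70910) = 12779/29015 + 6860/1013 = 211988027/29392195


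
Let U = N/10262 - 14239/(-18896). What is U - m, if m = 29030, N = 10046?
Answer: -2814446590363/96955376 ≈ -29028.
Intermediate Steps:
U = 167974917/96955376 (U = 10046/10262 - 14239/(-18896) = 10046*(1/10262) - 14239*(-1/18896) = 5023/5131 + 14239/18896 = 167974917/96955376 ≈ 1.7325)
U - m = 167974917/96955376 - 1*29030 = 167974917/96955376 - 29030 = -2814446590363/96955376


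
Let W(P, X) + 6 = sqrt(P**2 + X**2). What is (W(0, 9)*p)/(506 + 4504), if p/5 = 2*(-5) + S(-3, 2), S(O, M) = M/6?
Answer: -29/1002 ≈ -0.028942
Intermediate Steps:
S(O, M) = M/6 (S(O, M) = M*(1/6) = M/6)
p = -145/3 (p = 5*(2*(-5) + (1/6)*2) = 5*(-10 + 1/3) = 5*(-29/3) = -145/3 ≈ -48.333)
W(P, X) = -6 + sqrt(P**2 + X**2)
(W(0, 9)*p)/(506 + 4504) = ((-6 + sqrt(0**2 + 9**2))*(-145/3))/(506 + 4504) = ((-6 + sqrt(0 + 81))*(-145/3))/5010 = ((-6 + sqrt(81))*(-145/3))*(1/5010) = ((-6 + 9)*(-145/3))*(1/5010) = (3*(-145/3))*(1/5010) = -145*1/5010 = -29/1002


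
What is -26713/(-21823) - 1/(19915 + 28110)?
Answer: 1282870002/1048049575 ≈ 1.2241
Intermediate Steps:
-26713/(-21823) - 1/(19915 + 28110) = -26713*(-1/21823) - 1/48025 = 26713/21823 - 1*1/48025 = 26713/21823 - 1/48025 = 1282870002/1048049575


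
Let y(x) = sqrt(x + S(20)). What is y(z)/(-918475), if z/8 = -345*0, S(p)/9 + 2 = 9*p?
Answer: -3*sqrt(178)/918475 ≈ -4.3578e-5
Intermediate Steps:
S(p) = -18 + 81*p (S(p) = -18 + 9*(9*p) = -18 + 81*p)
z = 0 (z = 8*(-345*0) = 8*0 = 0)
y(x) = sqrt(1602 + x) (y(x) = sqrt(x + (-18 + 81*20)) = sqrt(x + (-18 + 1620)) = sqrt(x + 1602) = sqrt(1602 + x))
y(z)/(-918475) = sqrt(1602 + 0)/(-918475) = sqrt(1602)*(-1/918475) = (3*sqrt(178))*(-1/918475) = -3*sqrt(178)/918475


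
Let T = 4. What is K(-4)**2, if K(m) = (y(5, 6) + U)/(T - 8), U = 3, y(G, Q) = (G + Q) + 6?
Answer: 25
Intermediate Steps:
y(G, Q) = 6 + G + Q
K(m) = -5 (K(m) = ((6 + 5 + 6) + 3)/(4 - 8) = (17 + 3)/(-4) = 20*(-1/4) = -5)
K(-4)**2 = (-5)**2 = 25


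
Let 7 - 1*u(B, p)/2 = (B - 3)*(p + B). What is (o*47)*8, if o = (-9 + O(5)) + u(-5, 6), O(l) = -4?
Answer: 6392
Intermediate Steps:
u(B, p) = 14 - 2*(-3 + B)*(B + p) (u(B, p) = 14 - 2*(B - 3)*(p + B) = 14 - 2*(-3 + B)*(B + p))
o = 17 (o = (-9 - 4) + (14 - 2*(-5)² + 6*(-5) + 6*6 - 2*(-5)*6) = -13 + (14 - 2*25 - 30 + 36 + 60) = -13 + (14 - 50 - 30 + 36 + 60) = -13 + 30 = 17)
(o*47)*8 = (17*47)*8 = 799*8 = 6392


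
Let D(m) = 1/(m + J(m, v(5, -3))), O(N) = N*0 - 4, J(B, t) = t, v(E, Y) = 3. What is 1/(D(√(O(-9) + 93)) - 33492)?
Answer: -2679363/89737326071 - √89/89737326071 ≈ -2.9858e-5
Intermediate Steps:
O(N) = -4 (O(N) = 0 - 4 = -4)
D(m) = 1/(3 + m) (D(m) = 1/(m + 3) = 1/(3 + m))
1/(D(√(O(-9) + 93)) - 33492) = 1/(1/(3 + √(-4 + 93)) - 33492) = 1/(1/(3 + √89) - 33492) = 1/(-33492 + 1/(3 + √89))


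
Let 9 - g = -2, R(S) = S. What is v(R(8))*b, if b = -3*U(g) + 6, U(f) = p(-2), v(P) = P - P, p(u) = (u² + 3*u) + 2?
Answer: 0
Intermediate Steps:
g = 11 (g = 9 - 1*(-2) = 9 + 2 = 11)
p(u) = 2 + u² + 3*u
v(P) = 0
U(f) = 0 (U(f) = 2 + (-2)² + 3*(-2) = 2 + 4 - 6 = 0)
b = 6 (b = -3*0 + 6 = 0 + 6 = 6)
v(R(8))*b = 0*6 = 0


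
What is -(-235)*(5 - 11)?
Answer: -1410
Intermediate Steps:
-(-235)*(5 - 11) = -(-235)*(-6) = -47*30 = -1410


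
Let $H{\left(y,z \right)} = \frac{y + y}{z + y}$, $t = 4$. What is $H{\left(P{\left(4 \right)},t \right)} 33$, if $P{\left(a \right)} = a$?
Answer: $33$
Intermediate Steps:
$H{\left(y,z \right)} = \frac{2 y}{y + z}$
$H{\left(P{\left(4 \right)},t \right)} 33 = 2 \cdot 4 \frac{1}{4 + 4} \cdot 33 = 2 \cdot 4 \cdot \frac{1}{8} \cdot 33 = 1 \cdot 33 = 33$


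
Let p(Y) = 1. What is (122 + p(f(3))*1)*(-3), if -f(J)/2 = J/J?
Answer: -369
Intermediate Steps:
f(J) = -2 (f(J) = -2*J/J = -2*1 = -2)
(122 + p(f(3))*1)*(-3) = (122 + 1*1)*(-3) = (122 + 1)*(-3) = 123*(-3) = -369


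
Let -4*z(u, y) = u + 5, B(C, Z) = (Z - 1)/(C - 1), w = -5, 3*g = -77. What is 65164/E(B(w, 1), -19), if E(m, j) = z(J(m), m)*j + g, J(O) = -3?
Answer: -390984/97 ≈ -4030.8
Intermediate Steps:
g = -77/3 (g = (⅓)*(-77) = -77/3 ≈ -25.667)
B(C, Z) = (-1 + Z)/(-1 + C)
z(u, y) = -5/4 - u/4 (z(u, y) = -(u + 5)/4 = -(5 + u)/4 = -5/4 - u/4)
E(m, j) = -77/3 - j/2 (E(m, j) = (-5/4 - ¼*(-3))*j - 77/3 = (-5/4 + ¾)*j - 77/3 = -j/2 - 77/3 = -77/3 - j/2)
65164/E(B(w, 1), -19) = 65164/(-77/3 - ½*(-19)) = 65164/(-77/3 + 19/2) = 65164/(-97/6) = 65164*(-6/97) = -390984/97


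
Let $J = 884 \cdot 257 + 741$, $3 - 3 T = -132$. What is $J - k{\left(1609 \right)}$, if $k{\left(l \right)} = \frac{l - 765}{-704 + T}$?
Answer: $\frac{150206055}{659} \approx 2.2793 \cdot 10^{5}$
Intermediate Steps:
$T = 45$ ($T = 1 - -44 = 1 + 44 = 45$)
$k{\left(l \right)} = \frac{765}{659} - \frac{l}{659}$ ($k{\left(l \right)} = \frac{l - 765}{-704 + 45} = \frac{-765 + l}{-659} = \left(-765 + l\right) \left(- \frac{1}{659}\right) = \frac{765}{659} - \frac{l}{659}$)
$J = 227929$ ($J = 227188 + 741 = 227929$)
$J - k{\left(1609 \right)} = 227929 - \left(\frac{765}{659} - \frac{1609}{659}\right) = 227929 - - \frac{844}{659} = 227929 + \frac{844}{659} = \frac{150206055}{659}$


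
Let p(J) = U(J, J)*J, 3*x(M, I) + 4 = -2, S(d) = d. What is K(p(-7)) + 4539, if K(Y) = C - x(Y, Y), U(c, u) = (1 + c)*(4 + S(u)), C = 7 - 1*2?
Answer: 4546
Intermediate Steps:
x(M, I) = -2 (x(M, I) = -4/3 + (1/3)*(-2) = -4/3 - 2/3 = -2)
C = 5 (C = 7 - 2 = 5)
U(c, u) = (1 + c)*(4 + u)
p(J) = J*(4 + J**2 + 5*J) (p(J) = (4 + J + 4*J + J*J)*J = (4 + J + 4*J + J**2)*J = (4 + J**2 + 5*J)*J = J*(4 + J**2 + 5*J))
K(Y) = 7 (K(Y) = 5 - 1*(-2) = 5 + 2 = 7)
K(p(-7)) + 4539 = 7 + 4539 = 4546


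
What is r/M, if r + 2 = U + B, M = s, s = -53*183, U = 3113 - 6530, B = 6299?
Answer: -960/3233 ≈ -0.29694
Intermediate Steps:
U = -3417
s = -9699
M = -9699
r = 2880 (r = -2 + (-3417 + 6299) = -2 + 2882 = 2880)
r/M = 2880/(-9699) = 2880*(-1/9699) = -960/3233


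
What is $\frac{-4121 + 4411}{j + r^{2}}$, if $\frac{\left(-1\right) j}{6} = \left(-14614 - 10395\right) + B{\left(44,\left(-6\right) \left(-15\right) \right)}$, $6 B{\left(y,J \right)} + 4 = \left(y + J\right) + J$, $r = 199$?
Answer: $\frac{58}{37887} \approx 0.0015309$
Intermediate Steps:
$B{\left(y,J \right)} = - \frac{2}{3} + \frac{J}{3} + \frac{y}{6}$ ($B{\left(y,J \right)} = - \frac{2}{3} + \frac{\left(y + J\right) + J}{6} = - \frac{2}{3} + \frac{\left(J + y\right) + J}{6} = - \frac{2}{3} + \frac{y + 2 J}{6} = - \frac{2}{3} + \left(\frac{J}{3} + \frac{y}{6}\right) = - \frac{2}{3} + \frac{J}{3} + \frac{y}{6}$)
$j = 149834$ ($j = - 6 \left(\left(-14614 - 10395\right) + \left(- \frac{2}{3} + \frac{\left(-6\right) \left(-15\right)}{3} + \frac{1}{6} \cdot 44\right)\right) = - 6 \left(-25009 + \left(- \frac{2}{3} + \frac{1}{3} \cdot 90 + \frac{22}{3}\right)\right) = - 6 \left(-25009 + \left(- \frac{2}{3} + 30 + \frac{22}{3}\right)\right) = - 6 \left(-25009 + \frac{110}{3}\right) = \left(-6\right) \left(- \frac{74917}{3}\right) = 149834$)
$\frac{-4121 + 4411}{j + r^{2}} = \frac{-4121 + 4411}{149834 + 199^{2}} = \frac{290}{149834 + 39601} = \frac{290}{189435} = 290 \cdot \frac{1}{189435} = \frac{58}{37887}$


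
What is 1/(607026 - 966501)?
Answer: -1/359475 ≈ -2.7818e-6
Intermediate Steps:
1/(607026 - 966501) = 1/(-359475) = -1/359475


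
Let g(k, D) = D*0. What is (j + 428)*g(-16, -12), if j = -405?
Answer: 0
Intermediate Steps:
g(k, D) = 0
(j + 428)*g(-16, -12) = (-405 + 428)*0 = 23*0 = 0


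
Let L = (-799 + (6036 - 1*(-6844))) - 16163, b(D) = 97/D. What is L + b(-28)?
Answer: -114393/28 ≈ -4085.5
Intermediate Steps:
L = -4082 (L = (-799 + (6036 + 6844)) - 16163 = (-799 + 12880) - 16163 = 12081 - 16163 = -4082)
L + b(-28) = -4082 + 97/(-28) = -4082 + 97*(-1/28) = -4082 - 97/28 = -114393/28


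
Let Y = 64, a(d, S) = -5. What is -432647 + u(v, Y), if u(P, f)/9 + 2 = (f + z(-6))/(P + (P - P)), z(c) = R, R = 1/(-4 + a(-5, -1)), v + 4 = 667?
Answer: -286856320/663 ≈ -4.3266e+5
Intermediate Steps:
v = 663 (v = -4 + 667 = 663)
R = -⅑ (R = 1/(-4 - 5) = 1/(-9) = -⅑ ≈ -0.11111)
z(c) = -⅑
u(P, f) = -18 + 9*(-⅑ + f)/P (u(P, f) = -18 + 9*((f - ⅑)/(P + (P - P))) = -18 + 9*((-⅑ + f)/(P + 0)) = -18 + 9*((-⅑ + f)/P) = -18 + 9*(-⅑ + f)/P)
-432647 + u(v, Y) = -432647 + (-1 - 18*663 + 9*64)/663 = -432647 + (-1 - 11934 + 576)/663 = -432647 + (1/663)*(-11359) = -432647 - 11359/663 = -286856320/663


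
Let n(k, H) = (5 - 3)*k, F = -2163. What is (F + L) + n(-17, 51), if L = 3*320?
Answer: -1237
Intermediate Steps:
L = 960
n(k, H) = 2*k
(F + L) + n(-17, 51) = (-2163 + 960) + 2*(-17) = -1203 - 34 = -1237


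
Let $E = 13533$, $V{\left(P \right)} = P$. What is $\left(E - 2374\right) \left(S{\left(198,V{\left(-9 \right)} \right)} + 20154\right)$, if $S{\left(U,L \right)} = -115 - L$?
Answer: $223715632$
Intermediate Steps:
$\left(E - 2374\right) \left(S{\left(198,V{\left(-9 \right)} \right)} + 20154\right) = \left(13533 - 2374\right) \left(\left(-115 - -9\right) + 20154\right) = 11159 \left(\left(-115 + 9\right) + 20154\right) = 11159 \left(-106 + 20154\right) = 11159 \cdot 20048 = 223715632$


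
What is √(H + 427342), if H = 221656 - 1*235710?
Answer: 2*√103322 ≈ 642.88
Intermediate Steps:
H = -14054 (H = 221656 - 235710 = -14054)
√(H + 427342) = √(-14054 + 427342) = √413288 = 2*√103322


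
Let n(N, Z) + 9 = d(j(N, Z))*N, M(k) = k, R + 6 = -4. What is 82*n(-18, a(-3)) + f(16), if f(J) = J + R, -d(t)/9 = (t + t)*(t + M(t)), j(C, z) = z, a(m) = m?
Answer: 477492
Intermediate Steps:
R = -10 (R = -6 - 4 = -10)
d(t) = -36*t² (d(t) = -9*(t + t)*(t + t) = -9*2*t*2*t = -36*t²)
f(J) = -10 + J (f(J) = J - 10 = -10 + J)
n(N, Z) = -9 - 36*N*Z² (n(N, Z) = -9 + (-36*Z²)*N = -9 - 36*N*Z²)
82*n(-18, a(-3)) + f(16) = 82*(-9 - 36*(-18)*(-3)²) + (-10 + 16) = 82*(-9 - 36*(-18)*9) + 6 = 82*(-9 + 5832) + 6 = 82*5823 + 6 = 477486 + 6 = 477492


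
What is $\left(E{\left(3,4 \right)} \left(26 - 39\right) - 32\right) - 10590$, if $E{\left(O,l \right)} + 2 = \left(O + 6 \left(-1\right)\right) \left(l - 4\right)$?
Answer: $-10596$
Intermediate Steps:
$E{\left(O,l \right)} = -2 + \left(-6 + O\right) \left(-4 + l\right)$ ($E{\left(O,l \right)} = -2 + \left(O + 6 \left(-1\right)\right) \left(l - 4\right) = -2 + \left(O - 6\right) \left(-4 + l\right) = -2 + \left(-6 + O\right) \left(-4 + l\right)$)
$\left(E{\left(3,4 \right)} \left(26 - 39\right) - 32\right) - 10590 = \left(\left(22 - 24 - 12 + 3 \cdot 4\right) \left(26 - 39\right) - 32\right) - 10590 = \left(\left(22 - 24 - 12 + 12\right) \left(26 - 39\right) - 32\right) - 10590 = \left(\left(-2\right) \left(-13\right) - 32\right) - 10590 = \left(26 - 32\right) - 10590 = -6 - 10590 = -10596$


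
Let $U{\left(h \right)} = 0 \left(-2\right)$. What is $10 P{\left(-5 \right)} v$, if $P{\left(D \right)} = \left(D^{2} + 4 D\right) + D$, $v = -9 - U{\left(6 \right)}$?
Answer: $0$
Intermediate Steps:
$U{\left(h \right)} = 0$
$v = -9$ ($v = -9 - 0 = -9 + 0 = -9$)
$P{\left(D \right)} = D^{2} + 5 D$
$10 P{\left(-5 \right)} v = 10 \left(- 5 \left(5 - 5\right)\right) \left(-9\right) = 10 \left(\left(-5\right) 0\right) \left(-9\right) = 10 \cdot 0 \left(-9\right) = 0 \left(-9\right) = 0$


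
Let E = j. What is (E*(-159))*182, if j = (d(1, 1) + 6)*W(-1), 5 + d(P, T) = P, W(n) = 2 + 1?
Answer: -173628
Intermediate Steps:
W(n) = 3
d(P, T) = -5 + P
j = 6 (j = ((-5 + 1) + 6)*3 = (-4 + 6)*3 = 2*3 = 6)
E = 6
(E*(-159))*182 = (6*(-159))*182 = -954*182 = -173628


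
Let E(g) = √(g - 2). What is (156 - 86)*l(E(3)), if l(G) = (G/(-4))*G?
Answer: -35/2 ≈ -17.500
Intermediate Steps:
E(g) = √(-2 + g)
l(G) = -G²/4 (l(G) = (G*(-¼))*G = (-G/4)*G = -G²/4)
(156 - 86)*l(E(3)) = (156 - 86)*(-(√(-2 + 3))²/4) = 70*(-(√1)²/4) = 70*(-¼*1²) = 70*(-¼*1) = 70*(-¼) = -35/2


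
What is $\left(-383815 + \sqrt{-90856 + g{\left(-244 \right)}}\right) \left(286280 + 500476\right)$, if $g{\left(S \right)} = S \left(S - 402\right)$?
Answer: $-301968754140 + 3147024 \sqrt{4173} \approx -3.0177 \cdot 10^{11}$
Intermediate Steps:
$g{\left(S \right)} = S \left(-402 + S\right)$
$\left(-383815 + \sqrt{-90856 + g{\left(-244 \right)}}\right) \left(286280 + 500476\right) = \left(-383815 + \sqrt{-90856 - 244 \left(-402 - 244\right)}\right) \left(286280 + 500476\right) = \left(-383815 + \sqrt{-90856 - -157624}\right) 786756 = \left(-383815 + \sqrt{-90856 + 157624}\right) 786756 = \left(-383815 + \sqrt{66768}\right) 786756 = \left(-383815 + 4 \sqrt{4173}\right) 786756 = -301968754140 + 3147024 \sqrt{4173}$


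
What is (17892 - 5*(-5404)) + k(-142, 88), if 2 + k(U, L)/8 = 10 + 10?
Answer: 45056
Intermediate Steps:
k(U, L) = 144 (k(U, L) = -16 + 8*(10 + 10) = -16 + 8*20 = -16 + 160 = 144)
(17892 - 5*(-5404)) + k(-142, 88) = (17892 - 5*(-5404)) + 144 = (17892 + 27020) + 144 = 44912 + 144 = 45056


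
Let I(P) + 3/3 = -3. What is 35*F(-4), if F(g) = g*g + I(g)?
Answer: 420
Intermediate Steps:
I(P) = -4 (I(P) = -1 - 3 = -4)
F(g) = -4 + g² (F(g) = g*g - 4 = g² - 4 = -4 + g²)
35*F(-4) = 35*(-4 + (-4)²) = 35*(-4 + 16) = 35*12 = 420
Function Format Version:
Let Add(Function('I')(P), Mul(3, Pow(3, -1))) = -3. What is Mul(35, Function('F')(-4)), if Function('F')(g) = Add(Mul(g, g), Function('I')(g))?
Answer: 420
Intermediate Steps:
Function('I')(P) = -4 (Function('I')(P) = Add(-1, -3) = -4)
Function('F')(g) = Add(-4, Pow(g, 2)) (Function('F')(g) = Add(Mul(g, g), -4) = Add(Pow(g, 2), -4) = Add(-4, Pow(g, 2)))
Mul(35, Function('F')(-4)) = Mul(35, Add(-4, Pow(-4, 2))) = Mul(35, Add(-4, 16)) = Mul(35, 12) = 420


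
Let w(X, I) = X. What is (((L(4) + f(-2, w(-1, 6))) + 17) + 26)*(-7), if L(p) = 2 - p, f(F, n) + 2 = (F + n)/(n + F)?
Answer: -280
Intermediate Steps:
f(F, n) = -1 (f(F, n) = -2 + (F + n)/(n + F) = -2 + (F + n)/(F + n) = -2 + 1 = -1)
(((L(4) + f(-2, w(-1, 6))) + 17) + 26)*(-7) = ((((2 - 1*4) - 1) + 17) + 26)*(-7) = ((((2 - 4) - 1) + 17) + 26)*(-7) = (((-2 - 1) + 17) + 26)*(-7) = ((-3 + 17) + 26)*(-7) = (14 + 26)*(-7) = 40*(-7) = -280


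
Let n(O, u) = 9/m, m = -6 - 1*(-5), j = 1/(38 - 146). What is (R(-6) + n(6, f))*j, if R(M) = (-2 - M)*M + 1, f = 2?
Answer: 8/27 ≈ 0.29630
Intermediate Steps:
j = -1/108 (j = 1/(-108) = -1/108 ≈ -0.0092593)
m = -1 (m = -6 + 5 = -1)
n(O, u) = -9 (n(O, u) = 9/(-1) = 9*(-1) = -9)
R(M) = 1 + M*(-2 - M) (R(M) = M*(-2 - M) + 1 = 1 + M*(-2 - M))
(R(-6) + n(6, f))*j = ((1 - 1*(-6)² - 2*(-6)) - 9)*(-1/108) = ((1 - 1*36 + 12) - 9)*(-1/108) = ((1 - 36 + 12) - 9)*(-1/108) = (-23 - 9)*(-1/108) = -32*(-1/108) = 8/27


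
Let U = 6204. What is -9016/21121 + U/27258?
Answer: -1738234/8722973 ≈ -0.19927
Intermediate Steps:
-9016/21121 + U/27258 = -9016/21121 + 6204/27258 = -9016*1/21121 + 6204*(1/27258) = -9016/21121 + 94/413 = -1738234/8722973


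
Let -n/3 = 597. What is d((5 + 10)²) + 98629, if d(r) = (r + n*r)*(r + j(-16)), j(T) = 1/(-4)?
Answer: -180838867/2 ≈ -9.0419e+7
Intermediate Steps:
n = -1791 (n = -3*597 = -1791)
j(T) = -¼
d(r) = -1790*r*(-¼ + r) (d(r) = (r - 1791*r)*(r - ¼) = (-1790*r)*(-¼ + r) = -1790*r*(-¼ + r))
d((5 + 10)²) + 98629 = 895*(5 + 10)²*(1 - 4*(5 + 10)²)/2 + 98629 = (895/2)*15²*(1 - 4*15²) + 98629 = (895/2)*225*(1 - 4*225) + 98629 = (895/2)*225*(1 - 900) + 98629 = (895/2)*225*(-899) + 98629 = -181036125/2 + 98629 = -180838867/2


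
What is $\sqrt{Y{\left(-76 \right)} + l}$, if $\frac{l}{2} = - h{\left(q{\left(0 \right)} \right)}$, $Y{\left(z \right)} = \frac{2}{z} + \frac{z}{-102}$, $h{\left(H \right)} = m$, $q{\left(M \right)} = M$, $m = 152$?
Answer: $\frac{i \sqrt{1139076942}}{1938} \approx 17.415 i$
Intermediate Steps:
$h{\left(H \right)} = 152$
$Y{\left(z \right)} = \frac{2}{z} - \frac{z}{102}$ ($Y{\left(z \right)} = \frac{2}{z} + z \left(- \frac{1}{102}\right) = \frac{2}{z} - \frac{z}{102}$)
$l = -304$ ($l = 2 \left(\left(-1\right) 152\right) = 2 \left(-152\right) = -304$)
$\sqrt{Y{\left(-76 \right)} + l} = \sqrt{\left(\frac{2}{-76} - - \frac{38}{51}\right) - 304} = \sqrt{\left(2 \left(- \frac{1}{76}\right) + \frac{38}{51}\right) - 304} = \sqrt{\left(- \frac{1}{38} + \frac{38}{51}\right) - 304} = \sqrt{\frac{1393}{1938} - 304} = \sqrt{- \frac{587759}{1938}} = \frac{i \sqrt{1139076942}}{1938}$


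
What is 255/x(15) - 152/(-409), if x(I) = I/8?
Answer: 55776/409 ≈ 136.37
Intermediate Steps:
x(I) = I/8 (x(I) = I*(⅛) = I/8)
255/x(15) - 152/(-409) = 255/(((⅛)*15)) - 152/(-409) = 255/(15/8) - 152*(-1/409) = 255*(8/15) + 152/409 = 136 + 152/409 = 55776/409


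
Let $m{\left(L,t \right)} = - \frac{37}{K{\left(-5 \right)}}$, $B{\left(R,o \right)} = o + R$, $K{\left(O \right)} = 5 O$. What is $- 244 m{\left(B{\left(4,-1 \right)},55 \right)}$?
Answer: $- \frac{9028}{25} \approx -361.12$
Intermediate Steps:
$B{\left(R,o \right)} = R + o$
$m{\left(L,t \right)} = \frac{37}{25}$ ($m{\left(L,t \right)} = - \frac{37}{5 \left(-5\right)} = - \frac{37}{-25} = \left(-37\right) \left(- \frac{1}{25}\right) = \frac{37}{25}$)
$- 244 m{\left(B{\left(4,-1 \right)},55 \right)} = \left(-244\right) \frac{37}{25} = - \frac{9028}{25}$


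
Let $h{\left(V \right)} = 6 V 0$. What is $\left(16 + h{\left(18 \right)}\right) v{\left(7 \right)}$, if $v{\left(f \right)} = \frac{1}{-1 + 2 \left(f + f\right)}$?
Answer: $\frac{16}{27} \approx 0.59259$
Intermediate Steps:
$v{\left(f \right)} = \frac{1}{-1 + 4 f}$ ($v{\left(f \right)} = \frac{1}{-1 + 2 \cdot 2 f} = \frac{1}{-1 + 4 f}$)
$h{\left(V \right)} = 0$
$\left(16 + h{\left(18 \right)}\right) v{\left(7 \right)} = \frac{16 + 0}{-1 + 4 \cdot 7} = \frac{16}{-1 + 28} = \frac{16}{27}$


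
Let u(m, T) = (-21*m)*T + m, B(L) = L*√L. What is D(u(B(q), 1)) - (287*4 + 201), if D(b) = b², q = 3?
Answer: 9451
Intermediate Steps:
B(L) = L^(3/2)
u(m, T) = m - 21*T*m (u(m, T) = -21*T*m + m = m - 21*T*m)
D(u(B(q), 1)) - (287*4 + 201) = (3^(3/2)*(1 - 21*1))² - (287*4 + 201) = ((3*√3)*(1 - 21))² - (1148 + 201) = ((3*√3)*(-20))² - 1*1349 = (-60*√3)² - 1349 = 10800 - 1349 = 9451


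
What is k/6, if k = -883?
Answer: -883/6 ≈ -147.17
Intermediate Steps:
k/6 = -883/6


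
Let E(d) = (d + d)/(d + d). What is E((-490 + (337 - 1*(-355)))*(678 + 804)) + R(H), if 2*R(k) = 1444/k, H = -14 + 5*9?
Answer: 753/31 ≈ 24.290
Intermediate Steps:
E(d) = 1 (E(d) = (2*d)/((2*d)) = (2*d)*(1/(2*d)) = 1)
H = 31 (H = -14 + 45 = 31)
R(k) = 722/k (R(k) = (1444/k)/2 = 722/k)
E((-490 + (337 - 1*(-355)))*(678 + 804)) + R(H) = 1 + 722/31 = 753/31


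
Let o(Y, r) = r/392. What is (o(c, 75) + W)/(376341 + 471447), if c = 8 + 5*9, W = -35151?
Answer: -4593039/110777632 ≈ -0.041462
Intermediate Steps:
c = 53 (c = 8 + 45 = 53)
o(Y, r) = r/392 (o(Y, r) = r*(1/392) = r/392)
(o(c, 75) + W)/(376341 + 471447) = ((1/392)*75 - 35151)/(376341 + 471447) = (75/392 - 35151)/847788 = -13779117/392*1/847788 = -4593039/110777632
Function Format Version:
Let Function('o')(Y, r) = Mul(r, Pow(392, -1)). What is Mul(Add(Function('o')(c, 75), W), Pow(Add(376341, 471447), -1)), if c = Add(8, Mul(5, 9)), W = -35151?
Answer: Rational(-4593039, 110777632) ≈ -0.041462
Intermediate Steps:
c = 53 (c = Add(8, 45) = 53)
Function('o')(Y, r) = Mul(Rational(1, 392), r) (Function('o')(Y, r) = Mul(r, Rational(1, 392)) = Mul(Rational(1, 392), r))
Mul(Add(Function('o')(c, 75), W), Pow(Add(376341, 471447), -1)) = Mul(Add(Mul(Rational(1, 392), 75), -35151), Pow(Add(376341, 471447), -1)) = Mul(Add(Rational(75, 392), -35151), Pow(847788, -1)) = Mul(Rational(-13779117, 392), Rational(1, 847788)) = Rational(-4593039, 110777632)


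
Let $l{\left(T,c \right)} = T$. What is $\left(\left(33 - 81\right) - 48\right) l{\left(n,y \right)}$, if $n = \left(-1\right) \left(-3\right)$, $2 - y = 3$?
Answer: $-288$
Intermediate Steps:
$y = -1$ ($y = 2 - 3 = -1$)
$n = 3$
$\left(\left(33 - 81\right) - 48\right) l{\left(n,y \right)} = \left(\left(33 - 81\right) - 48\right) 3 = \left(-48 - 48\right) 3 = \left(-96\right) 3 = -288$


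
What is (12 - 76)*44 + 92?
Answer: -2724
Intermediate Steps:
(12 - 76)*44 + 92 = -64*44 + 92 = -2816 + 92 = -2724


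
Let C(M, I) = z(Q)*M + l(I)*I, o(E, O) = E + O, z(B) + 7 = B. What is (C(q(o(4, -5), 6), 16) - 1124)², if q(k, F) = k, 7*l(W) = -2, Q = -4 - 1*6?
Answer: 60543961/49 ≈ 1.2356e+6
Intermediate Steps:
Q = -10 (Q = -4 - 6 = -10)
z(B) = -7 + B
l(W) = -2/7 (l(W) = (⅐)*(-2) = -2/7)
C(M, I) = -17*M - 2*I/7 (C(M, I) = (-7 - 10)*M - 2*I/7 = -17*M - 2*I/7)
(C(q(o(4, -5), 6), 16) - 1124)² = ((-17*(4 - 5) - 2/7*16) - 1124)² = ((-17*(-1) - 32/7) - 1124)² = ((17 - 32/7) - 1124)² = (87/7 - 1124)² = (-7781/7)² = 60543961/49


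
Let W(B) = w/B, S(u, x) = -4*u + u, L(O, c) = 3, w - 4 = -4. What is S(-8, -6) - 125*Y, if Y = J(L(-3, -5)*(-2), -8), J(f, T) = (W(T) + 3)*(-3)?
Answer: 1149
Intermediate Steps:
w = 0 (w = 4 - 4 = 0)
S(u, x) = -3*u
W(B) = 0 (W(B) = 0/B = 0)
J(f, T) = -9 (J(f, T) = (0 + 3)*(-3) = 3*(-3) = -9)
Y = -9
S(-8, -6) - 125*Y = -3*(-8) - 125*(-9) = 24 + 1125 = 1149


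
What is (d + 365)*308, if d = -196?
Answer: 52052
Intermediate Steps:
(d + 365)*308 = (-196 + 365)*308 = 169*308 = 52052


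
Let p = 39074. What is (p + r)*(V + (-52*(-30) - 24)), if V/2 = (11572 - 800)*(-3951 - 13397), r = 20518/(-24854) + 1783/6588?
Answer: -17581934175703236136/1203957 ≈ -1.4603e+13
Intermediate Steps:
r = -45428951/81869076 (r = 20518*(-1/24854) + 1783*(1/6588) = -10259/12427 + 1783/6588 = -45428951/81869076 ≈ -0.55490)
V = -373745312 (V = 2*((11572 - 800)*(-3951 - 13397)) = 2*(10772*(-17348)) = 2*(-186872656) = -373745312)
(p + r)*(V + (-52*(-30) - 24)) = (39074 - 45428951/81869076)*(-373745312 + (-52*(-30) - 24)) = 3198906846673*(-373745312 + (1560 - 24))/81869076 = 3198906846673*(-373745312 + 1536)/81869076 = (3198906846673/81869076)*(-373743776) = -17581934175703236136/1203957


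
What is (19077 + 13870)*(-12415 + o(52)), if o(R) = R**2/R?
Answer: -407323761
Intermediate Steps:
o(R) = R
(19077 + 13870)*(-12415 + o(52)) = (19077 + 13870)*(-12415 + 52) = 32947*(-12363) = -407323761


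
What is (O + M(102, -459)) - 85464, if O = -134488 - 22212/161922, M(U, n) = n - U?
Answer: -5950988033/26987 ≈ -2.2051e+5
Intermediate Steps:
O = -3629431358/26987 (O = -134488 - 22212*1/161922 = -134488 - 3702/26987 = -3629431358/26987 ≈ -1.3449e+5)
(O + M(102, -459)) - 85464 = (-3629431358/26987 + (-459 - 1*102)) - 85464 = (-3629431358/26987 + (-459 - 102)) - 85464 = (-3629431358/26987 - 561) - 85464 = -3644571065/26987 - 85464 = -5950988033/26987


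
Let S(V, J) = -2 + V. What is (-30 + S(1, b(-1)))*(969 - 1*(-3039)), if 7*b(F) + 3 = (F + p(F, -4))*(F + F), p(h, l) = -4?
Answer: -124248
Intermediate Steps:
b(F) = -3/7 + 2*F*(-4 + F)/7 (b(F) = -3/7 + ((F - 4)*(F + F))/7 = -3/7 + ((-4 + F)*(2*F))/7 = -3/7 + (2*F*(-4 + F))/7 = -3/7 + 2*F*(-4 + F)/7)
(-30 + S(1, b(-1)))*(969 - 1*(-3039)) = (-30 + (-2 + 1))*(969 - 1*(-3039)) = (-30 - 1)*(969 + 3039) = -31*4008 = -124248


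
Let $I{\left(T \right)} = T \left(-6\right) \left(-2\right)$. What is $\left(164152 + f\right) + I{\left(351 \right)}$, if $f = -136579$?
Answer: $31785$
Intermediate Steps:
$I{\left(T \right)} = 12 T$ ($I{\left(T \right)} = - 6 T \left(-2\right) = 12 T$)
$\left(164152 + f\right) + I{\left(351 \right)} = \left(164152 - 136579\right) + 12 \cdot 351 = 27573 + 4212 = 31785$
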